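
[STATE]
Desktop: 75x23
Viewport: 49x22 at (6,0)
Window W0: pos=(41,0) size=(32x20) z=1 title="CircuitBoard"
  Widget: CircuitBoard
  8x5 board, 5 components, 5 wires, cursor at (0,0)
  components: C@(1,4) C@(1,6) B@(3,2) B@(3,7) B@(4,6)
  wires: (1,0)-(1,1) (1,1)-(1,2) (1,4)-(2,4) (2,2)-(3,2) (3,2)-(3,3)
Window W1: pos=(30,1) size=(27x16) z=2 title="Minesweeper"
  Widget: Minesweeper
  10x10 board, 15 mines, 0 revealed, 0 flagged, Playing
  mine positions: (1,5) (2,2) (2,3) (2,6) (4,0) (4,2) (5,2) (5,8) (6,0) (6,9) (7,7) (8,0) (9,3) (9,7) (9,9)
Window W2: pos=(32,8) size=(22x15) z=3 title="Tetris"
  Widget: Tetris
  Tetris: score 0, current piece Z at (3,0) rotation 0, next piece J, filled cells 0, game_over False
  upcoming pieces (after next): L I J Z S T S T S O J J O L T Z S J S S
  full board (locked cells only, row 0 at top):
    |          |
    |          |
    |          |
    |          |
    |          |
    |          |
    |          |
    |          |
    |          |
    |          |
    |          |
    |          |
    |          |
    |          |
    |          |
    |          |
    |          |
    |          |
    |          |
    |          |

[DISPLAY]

                                   ┏━━━━━━━━━━━━━
                        ┏━━━━━━━━━━━━━━━━━━━━━━━━
                        ┃ Minesweeper            
                        ┠────────────────────────
                        ┃■■■■■■■■■■              
                        ┃■■■■■■■■■■              
                        ┃■■■■■■■■■■              
                        ┃■■■■■■■■■■              
                        ┃■┏━━━━━━━━━━━━━━━━━━━━┓ 
                        ┃■┃ Tetris             ┃ 
                        ┃■┠────────────────────┨ 
                        ┃■┃          │Next:    ┃ 
                        ┃■┃          │█        ┃ 
                        ┃■┃          │███      ┃ 
                        ┃ ┃          │         ┃ 
                        ┃ ┃          │         ┃ 
                        ┗━┃          │         ┃━
                          ┃          │Score:   ┃ 
                          ┃          │0        ┃ 
                          ┃          │         ┃━
                          ┃          │         ┃ 
                          ┃          │         ┃ 


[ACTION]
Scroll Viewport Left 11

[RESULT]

                                         ┏━━━━━━━
                              ┏━━━━━━━━━━━━━━━━━━
                              ┃ Minesweeper      
                              ┠──────────────────
                              ┃■■■■■■■■■■        
                              ┃■■■■■■■■■■        
                              ┃■■■■■■■■■■        
                              ┃■■■■■■■■■■        
                              ┃■┏━━━━━━━━━━━━━━━━
                              ┃■┃ Tetris         
                              ┃■┠────────────────
                              ┃■┃          │Next:
                              ┃■┃          │█    
                              ┃■┃          │███  
                              ┃ ┃          │     
                              ┃ ┃          │     
                              ┗━┃          │     
                                ┃          │Score
                                ┃          │0    
                                ┃          │     
                                ┃          │     
                                ┃          │     


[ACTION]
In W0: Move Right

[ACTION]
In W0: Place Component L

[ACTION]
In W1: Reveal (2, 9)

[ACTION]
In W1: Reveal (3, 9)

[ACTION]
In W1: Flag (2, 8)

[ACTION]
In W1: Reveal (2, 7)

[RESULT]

                                         ┏━━━━━━━
                              ┏━━━━━━━━━━━━━━━━━━
                              ┃ Minesweeper      
                              ┠──────────────────
                              ┃■■■■■■1           
                              ┃■■■■■■21          
                              ┃■■■■■■■1          
                              ┃■■■■■■■1          
                              ┃■┏━━━━━━━━━━━━━━━━
                              ┃■┃ Tetris         
                              ┃■┠────────────────
                              ┃■┃          │Next:
                              ┃■┃          │█    
                              ┃■┃          │███  
                              ┃ ┃          │     
                              ┃ ┃          │     
                              ┗━┃          │     
                                ┃          │Score
                                ┃          │0    
                                ┃          │     
                                ┃          │     
                                ┃          │     


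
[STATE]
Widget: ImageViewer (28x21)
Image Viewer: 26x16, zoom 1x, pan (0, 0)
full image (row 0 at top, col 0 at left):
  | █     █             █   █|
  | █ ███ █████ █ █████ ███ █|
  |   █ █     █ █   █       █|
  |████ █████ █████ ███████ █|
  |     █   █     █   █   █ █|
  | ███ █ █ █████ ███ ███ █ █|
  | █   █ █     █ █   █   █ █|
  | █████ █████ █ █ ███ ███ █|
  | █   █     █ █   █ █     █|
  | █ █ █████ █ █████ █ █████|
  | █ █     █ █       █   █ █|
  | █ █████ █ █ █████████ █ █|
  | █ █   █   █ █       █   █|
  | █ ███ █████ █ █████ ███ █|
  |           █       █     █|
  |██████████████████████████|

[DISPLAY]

 █     █             █   █  
 █ ███ █████ █ █████ ███ █  
   █ █     █ █   █       █  
████ █████ █████ ███████ █  
     █   █     █   █   █ █  
 ███ █ █ █████ ███ ███ █ █  
 █   █ █     █ █   █   █ █  
 █████ █████ █ █ ███ ███ █  
 █   █     █ █   █ █     █  
 █ █ █████ █ █████ █ █████  
 █ █     █ █       █   █ █  
 █ █████ █ █ █████████ █ █  
 █ █   █   █ █       █   █  
 █ ███ █████ █ █████ ███ █  
           █       █     █  
██████████████████████████  
                            
                            
                            
                            
                            


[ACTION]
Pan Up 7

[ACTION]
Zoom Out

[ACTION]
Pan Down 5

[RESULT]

 ███ █ █ █████ ███ ███ █ █  
 █   █ █     █ █   █   █ █  
 █████ █████ █ █ ███ ███ █  
 █   █     █ █   █ █     █  
 █ █ █████ █ █████ █ █████  
 █ █     █ █       █   █ █  
 █ █████ █ █ █████████ █ █  
 █ █   █   █ █       █   █  
 █ ███ █████ █ █████ ███ █  
           █       █     █  
██████████████████████████  
                            
                            
                            
                            
                            
                            
                            
                            
                            
                            


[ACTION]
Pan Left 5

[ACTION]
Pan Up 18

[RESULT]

 █     █             █   █  
 █ ███ █████ █ █████ ███ █  
   █ █     █ █   █       █  
████ █████ █████ ███████ █  
     █   █     █   █   █ █  
 ███ █ █ █████ ███ ███ █ █  
 █   █ █     █ █   █   █ █  
 █████ █████ █ █ ███ ███ █  
 █   █     █ █   █ █     █  
 █ █ █████ █ █████ █ █████  
 █ █     █ █       █   █ █  
 █ █████ █ █ █████████ █ █  
 █ █   █   █ █       █   █  
 █ ███ █████ █ █████ ███ █  
           █       █     █  
██████████████████████████  
                            
                            
                            
                            
                            


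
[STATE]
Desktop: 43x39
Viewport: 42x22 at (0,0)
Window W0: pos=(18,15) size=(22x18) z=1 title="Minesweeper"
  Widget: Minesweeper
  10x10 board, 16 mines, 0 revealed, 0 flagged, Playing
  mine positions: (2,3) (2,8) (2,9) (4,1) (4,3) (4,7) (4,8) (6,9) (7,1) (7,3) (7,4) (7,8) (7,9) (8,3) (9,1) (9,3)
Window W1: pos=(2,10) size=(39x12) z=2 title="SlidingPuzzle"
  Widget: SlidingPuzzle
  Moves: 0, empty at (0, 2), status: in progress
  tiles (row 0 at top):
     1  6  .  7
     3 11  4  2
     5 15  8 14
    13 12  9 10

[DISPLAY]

                                          
                                          
                                          
                                          
                                          
                                          
                                          
                                          
                                          
                                          
  ┏━━━━━━━━━━━━━━━━━━━━━━━━━━━━━━━━━━━━━┓ 
  ┃ SlidingPuzzle                       ┃ 
  ┠─────────────────────────────────────┨ 
  ┃┌────┬────┬────┬────┐                ┃ 
  ┃│  1 │  6 │    │  7 │                ┃ 
  ┃├────┼────┼────┼────┤                ┃ 
  ┃│  3 │ 11 │  4 │  2 │                ┃ 
  ┃├────┼────┼────┼────┤                ┃ 
  ┃│  5 │ 15 │  8 │ 14 │                ┃ 
  ┃├────┼────┼────┼────┤                ┃ 
  ┃│ 13 │ 12 │  9 │ 10 │                ┃ 
  ┗━━━━━━━━━━━━━━━━━━━━━━━━━━━━━━━━━━━━━┛ 


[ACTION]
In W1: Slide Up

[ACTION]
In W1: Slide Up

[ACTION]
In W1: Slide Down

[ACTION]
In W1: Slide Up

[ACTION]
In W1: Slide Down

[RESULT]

                                          
                                          
                                          
                                          
                                          
                                          
                                          
                                          
                                          
                                          
  ┏━━━━━━━━━━━━━━━━━━━━━━━━━━━━━━━━━━━━━┓ 
  ┃ SlidingPuzzle                       ┃ 
  ┠─────────────────────────────────────┨ 
  ┃┌────┬────┬────┬────┐                ┃ 
  ┃│  1 │  6 │  4 │  7 │                ┃ 
  ┃├────┼────┼────┼────┤                ┃ 
  ┃│  3 │ 11 │    │  2 │                ┃ 
  ┃├────┼────┼────┼────┤                ┃ 
  ┃│  5 │ 15 │  8 │ 14 │                ┃ 
  ┃├────┼────┼────┼────┤                ┃ 
  ┃│ 13 │ 12 │  9 │ 10 │                ┃ 
  ┗━━━━━━━━━━━━━━━━━━━━━━━━━━━━━━━━━━━━━┛ 


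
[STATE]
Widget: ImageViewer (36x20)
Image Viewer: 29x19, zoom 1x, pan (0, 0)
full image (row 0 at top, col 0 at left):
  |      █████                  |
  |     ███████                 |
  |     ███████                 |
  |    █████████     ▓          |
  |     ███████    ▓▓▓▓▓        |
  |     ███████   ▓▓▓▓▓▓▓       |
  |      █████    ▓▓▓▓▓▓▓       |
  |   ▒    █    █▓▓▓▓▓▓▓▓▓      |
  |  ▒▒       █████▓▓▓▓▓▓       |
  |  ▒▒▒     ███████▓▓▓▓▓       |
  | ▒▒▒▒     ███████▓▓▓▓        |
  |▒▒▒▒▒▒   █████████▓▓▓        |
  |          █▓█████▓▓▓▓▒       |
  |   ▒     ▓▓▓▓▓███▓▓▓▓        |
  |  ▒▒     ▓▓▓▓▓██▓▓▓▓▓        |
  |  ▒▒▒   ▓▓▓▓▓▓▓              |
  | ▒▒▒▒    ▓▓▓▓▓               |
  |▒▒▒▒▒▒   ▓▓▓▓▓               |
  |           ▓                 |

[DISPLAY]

      █████                         
     ███████                        
     ███████                        
    █████████     ▓                 
     ███████    ▓▓▓▓▓               
     ███████   ▓▓▓▓▓▓▓              
      █████    ▓▓▓▓▓▓▓              
   ▒    █    █▓▓▓▓▓▓▓▓▓             
  ▒▒       █████▓▓▓▓▓▓              
  ▒▒▒     ███████▓▓▓▓▓              
 ▒▒▒▒     ███████▓▓▓▓               
▒▒▒▒▒▒   █████████▓▓▓               
          █▓█████▓▓▓▓▒              
   ▒     ▓▓▓▓▓███▓▓▓▓               
  ▒▒     ▓▓▓▓▓██▓▓▓▓▓               
  ▒▒▒   ▓▓▓▓▓▓▓                     
 ▒▒▒▒    ▓▓▓▓▓                      
▒▒▒▒▒▒   ▓▓▓▓▓                      
           ▓                        
                                    


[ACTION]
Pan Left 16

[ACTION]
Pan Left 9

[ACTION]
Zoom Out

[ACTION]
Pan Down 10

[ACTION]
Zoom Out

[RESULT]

 ▒▒▒▒     ███████▓▓▓▓               
▒▒▒▒▒▒   █████████▓▓▓               
          █▓█████▓▓▓▓▒              
   ▒     ▓▓▓▓▓███▓▓▓▓               
  ▒▒     ▓▓▓▓▓██▓▓▓▓▓               
  ▒▒▒   ▓▓▓▓▓▓▓                     
 ▒▒▒▒    ▓▓▓▓▓                      
▒▒▒▒▒▒   ▓▓▓▓▓                      
           ▓                        
                                    
                                    
                                    
                                    
                                    
                                    
                                    
                                    
                                    
                                    
                                    


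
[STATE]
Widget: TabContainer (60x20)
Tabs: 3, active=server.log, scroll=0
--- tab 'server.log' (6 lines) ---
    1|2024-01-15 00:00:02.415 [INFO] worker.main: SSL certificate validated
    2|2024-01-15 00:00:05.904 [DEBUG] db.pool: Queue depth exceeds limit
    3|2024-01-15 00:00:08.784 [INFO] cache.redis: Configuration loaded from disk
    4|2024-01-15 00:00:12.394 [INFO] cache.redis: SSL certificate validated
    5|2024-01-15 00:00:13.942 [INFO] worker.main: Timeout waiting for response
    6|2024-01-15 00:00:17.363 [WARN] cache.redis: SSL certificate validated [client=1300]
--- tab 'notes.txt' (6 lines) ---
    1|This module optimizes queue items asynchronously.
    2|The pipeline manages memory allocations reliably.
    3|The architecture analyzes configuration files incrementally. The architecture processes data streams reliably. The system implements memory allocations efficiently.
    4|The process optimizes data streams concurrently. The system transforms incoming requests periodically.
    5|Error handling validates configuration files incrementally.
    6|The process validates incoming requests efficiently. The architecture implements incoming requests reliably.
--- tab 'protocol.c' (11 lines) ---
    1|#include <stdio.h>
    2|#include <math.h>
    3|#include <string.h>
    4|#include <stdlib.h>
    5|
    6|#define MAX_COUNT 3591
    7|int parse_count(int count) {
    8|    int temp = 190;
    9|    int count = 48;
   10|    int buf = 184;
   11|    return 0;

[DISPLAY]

[server.log]│ notes.txt │ protocol.c                        
────────────────────────────────────────────────────────────
2024-01-15 00:00:02.415 [INFO] worker.main: SSL certificate 
2024-01-15 00:00:05.904 [DEBUG] db.pool: Queue depth exceeds
2024-01-15 00:00:08.784 [INFO] cache.redis: Configuration lo
2024-01-15 00:00:12.394 [INFO] cache.redis: SSL certificate 
2024-01-15 00:00:13.942 [INFO] worker.main: Timeout waiting 
2024-01-15 00:00:17.363 [WARN] cache.redis: SSL certificate 
                                                            
                                                            
                                                            
                                                            
                                                            
                                                            
                                                            
                                                            
                                                            
                                                            
                                                            
                                                            


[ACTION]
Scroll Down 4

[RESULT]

[server.log]│ notes.txt │ protocol.c                        
────────────────────────────────────────────────────────────
2024-01-15 00:00:13.942 [INFO] worker.main: Timeout waiting 
2024-01-15 00:00:17.363 [WARN] cache.redis: SSL certificate 
                                                            
                                                            
                                                            
                                                            
                                                            
                                                            
                                                            
                                                            
                                                            
                                                            
                                                            
                                                            
                                                            
                                                            
                                                            
                                                            


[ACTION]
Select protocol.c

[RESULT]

 server.log │ notes.txt │[protocol.c]                       
────────────────────────────────────────────────────────────
#include <stdio.h>                                          
#include <math.h>                                           
#include <string.h>                                         
#include <stdlib.h>                                         
                                                            
#define MAX_COUNT 3591                                      
int parse_count(int count) {                                
    int temp = 190;                                         
    int count = 48;                                         
    int buf = 184;                                          
    return 0;                                               
                                                            
                                                            
                                                            
                                                            
                                                            
                                                            
                                                            


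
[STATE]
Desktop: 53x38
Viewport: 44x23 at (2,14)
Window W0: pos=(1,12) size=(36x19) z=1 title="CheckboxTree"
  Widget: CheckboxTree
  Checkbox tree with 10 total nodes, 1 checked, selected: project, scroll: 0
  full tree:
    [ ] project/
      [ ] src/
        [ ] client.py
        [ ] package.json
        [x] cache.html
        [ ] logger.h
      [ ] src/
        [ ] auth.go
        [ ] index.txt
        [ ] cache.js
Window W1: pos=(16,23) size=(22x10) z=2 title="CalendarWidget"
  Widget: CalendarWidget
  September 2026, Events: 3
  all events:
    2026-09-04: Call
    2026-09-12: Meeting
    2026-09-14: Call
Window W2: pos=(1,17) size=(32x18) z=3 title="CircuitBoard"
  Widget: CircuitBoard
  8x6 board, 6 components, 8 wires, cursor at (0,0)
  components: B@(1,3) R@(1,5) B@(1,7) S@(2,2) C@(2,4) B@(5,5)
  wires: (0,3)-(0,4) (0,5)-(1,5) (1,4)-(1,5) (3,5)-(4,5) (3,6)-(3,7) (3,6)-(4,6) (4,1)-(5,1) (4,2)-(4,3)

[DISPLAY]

──────────────────────────────────┨         
>[-] project/                     ┃         
   [-] src/                       ┃         
━━━━━━━━━━━━━━━━━━━━━━━━━━━━━━┓   ┃         
 CircuitBoard                 ┃   ┃         
──────────────────────────────┨   ┃         
   0 1 2 3 4 5 6 7            ┃   ┃         
0  [.]          · ─ ·   ·     ┃   ┃         
                        │     ┃   ┃         
1               B   · ─ R     ┃━━━━┓        
                              ┃    ┃        
2           S       C         ┃────┨        
                              ┃6   ┃        
3                       ·   · ┃a Su┃        
                        │   │ ┃ 5  ┃        
4       ·   · ─ ·       ·   · ┃2* 1┃        
        │                     ┃19 2┃        
5       ·               B     ┃6 27┃        
Cursor: (0,0)                 ┃━━━━┛        
                              ┃             
━━━━━━━━━━━━━━━━━━━━━━━━━━━━━━┛             
                                            
                                            


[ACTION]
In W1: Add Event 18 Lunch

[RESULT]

──────────────────────────────────┨         
>[-] project/                     ┃         
   [-] src/                       ┃         
━━━━━━━━━━━━━━━━━━━━━━━━━━━━━━┓   ┃         
 CircuitBoard                 ┃   ┃         
──────────────────────────────┨   ┃         
   0 1 2 3 4 5 6 7            ┃   ┃         
0  [.]          · ─ ·   ·     ┃   ┃         
                        │     ┃   ┃         
1               B   · ─ R     ┃━━━━┓        
                              ┃    ┃        
2           S       C         ┃────┨        
                              ┃6   ┃        
3                       ·   · ┃a Su┃        
                        │   │ ┃ 5  ┃        
4       ·   · ─ ·       ·   · ┃2* 1┃        
        │                     ┃ 19 ┃        
5       ·               B     ┃6 27┃        
Cursor: (0,0)                 ┃━━━━┛        
                              ┃             
━━━━━━━━━━━━━━━━━━━━━━━━━━━━━━┛             
                                            
                                            


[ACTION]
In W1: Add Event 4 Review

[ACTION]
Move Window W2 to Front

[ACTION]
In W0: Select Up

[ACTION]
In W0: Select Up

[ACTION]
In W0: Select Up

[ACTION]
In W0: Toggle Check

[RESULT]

──────────────────────────────────┨         
>[x] project/                     ┃         
   [x] src/                       ┃         
━━━━━━━━━━━━━━━━━━━━━━━━━━━━━━┓   ┃         
 CircuitBoard                 ┃   ┃         
──────────────────────────────┨   ┃         
   0 1 2 3 4 5 6 7            ┃   ┃         
0  [.]          · ─ ·   ·     ┃   ┃         
                        │     ┃   ┃         
1               B   · ─ R     ┃━━━━┓        
                              ┃    ┃        
2           S       C         ┃────┨        
                              ┃6   ┃        
3                       ·   · ┃a Su┃        
                        │   │ ┃ 5  ┃        
4       ·   · ─ ·       ·   · ┃2* 1┃        
        │                     ┃ 19 ┃        
5       ·               B     ┃6 27┃        
Cursor: (0,0)                 ┃━━━━┛        
                              ┃             
━━━━━━━━━━━━━━━━━━━━━━━━━━━━━━┛             
                                            
                                            


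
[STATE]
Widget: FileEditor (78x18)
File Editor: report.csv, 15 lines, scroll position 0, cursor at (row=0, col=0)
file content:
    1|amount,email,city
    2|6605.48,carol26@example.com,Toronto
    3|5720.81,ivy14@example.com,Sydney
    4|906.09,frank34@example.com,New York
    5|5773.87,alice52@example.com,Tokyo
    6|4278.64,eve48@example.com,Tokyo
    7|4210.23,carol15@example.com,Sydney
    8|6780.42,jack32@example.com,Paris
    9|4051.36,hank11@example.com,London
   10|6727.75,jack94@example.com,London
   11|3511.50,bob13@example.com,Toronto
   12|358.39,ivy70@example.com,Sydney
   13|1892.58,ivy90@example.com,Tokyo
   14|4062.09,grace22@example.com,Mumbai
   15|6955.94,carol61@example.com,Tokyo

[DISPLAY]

█mount,email,city                                                            ▲
6605.48,carol26@example.com,Toronto                                          █
5720.81,ivy14@example.com,Sydney                                             ░
906.09,frank34@example.com,New York                                          ░
5773.87,alice52@example.com,Tokyo                                            ░
4278.64,eve48@example.com,Tokyo                                              ░
4210.23,carol15@example.com,Sydney                                           ░
6780.42,jack32@example.com,Paris                                             ░
4051.36,hank11@example.com,London                                            ░
6727.75,jack94@example.com,London                                            ░
3511.50,bob13@example.com,Toronto                                            ░
358.39,ivy70@example.com,Sydney                                              ░
1892.58,ivy90@example.com,Tokyo                                              ░
4062.09,grace22@example.com,Mumbai                                           ░
6955.94,carol61@example.com,Tokyo                                            ░
                                                                             ░
                                                                             ░
                                                                             ▼


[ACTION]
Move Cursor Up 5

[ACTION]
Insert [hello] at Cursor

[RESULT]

hello█mount,email,city                                                       ▲
6605.48,carol26@example.com,Toronto                                          █
5720.81,ivy14@example.com,Sydney                                             ░
906.09,frank34@example.com,New York                                          ░
5773.87,alice52@example.com,Tokyo                                            ░
4278.64,eve48@example.com,Tokyo                                              ░
4210.23,carol15@example.com,Sydney                                           ░
6780.42,jack32@example.com,Paris                                             ░
4051.36,hank11@example.com,London                                            ░
6727.75,jack94@example.com,London                                            ░
3511.50,bob13@example.com,Toronto                                            ░
358.39,ivy70@example.com,Sydney                                              ░
1892.58,ivy90@example.com,Tokyo                                              ░
4062.09,grace22@example.com,Mumbai                                           ░
6955.94,carol61@example.com,Tokyo                                            ░
                                                                             ░
                                                                             ░
                                                                             ▼


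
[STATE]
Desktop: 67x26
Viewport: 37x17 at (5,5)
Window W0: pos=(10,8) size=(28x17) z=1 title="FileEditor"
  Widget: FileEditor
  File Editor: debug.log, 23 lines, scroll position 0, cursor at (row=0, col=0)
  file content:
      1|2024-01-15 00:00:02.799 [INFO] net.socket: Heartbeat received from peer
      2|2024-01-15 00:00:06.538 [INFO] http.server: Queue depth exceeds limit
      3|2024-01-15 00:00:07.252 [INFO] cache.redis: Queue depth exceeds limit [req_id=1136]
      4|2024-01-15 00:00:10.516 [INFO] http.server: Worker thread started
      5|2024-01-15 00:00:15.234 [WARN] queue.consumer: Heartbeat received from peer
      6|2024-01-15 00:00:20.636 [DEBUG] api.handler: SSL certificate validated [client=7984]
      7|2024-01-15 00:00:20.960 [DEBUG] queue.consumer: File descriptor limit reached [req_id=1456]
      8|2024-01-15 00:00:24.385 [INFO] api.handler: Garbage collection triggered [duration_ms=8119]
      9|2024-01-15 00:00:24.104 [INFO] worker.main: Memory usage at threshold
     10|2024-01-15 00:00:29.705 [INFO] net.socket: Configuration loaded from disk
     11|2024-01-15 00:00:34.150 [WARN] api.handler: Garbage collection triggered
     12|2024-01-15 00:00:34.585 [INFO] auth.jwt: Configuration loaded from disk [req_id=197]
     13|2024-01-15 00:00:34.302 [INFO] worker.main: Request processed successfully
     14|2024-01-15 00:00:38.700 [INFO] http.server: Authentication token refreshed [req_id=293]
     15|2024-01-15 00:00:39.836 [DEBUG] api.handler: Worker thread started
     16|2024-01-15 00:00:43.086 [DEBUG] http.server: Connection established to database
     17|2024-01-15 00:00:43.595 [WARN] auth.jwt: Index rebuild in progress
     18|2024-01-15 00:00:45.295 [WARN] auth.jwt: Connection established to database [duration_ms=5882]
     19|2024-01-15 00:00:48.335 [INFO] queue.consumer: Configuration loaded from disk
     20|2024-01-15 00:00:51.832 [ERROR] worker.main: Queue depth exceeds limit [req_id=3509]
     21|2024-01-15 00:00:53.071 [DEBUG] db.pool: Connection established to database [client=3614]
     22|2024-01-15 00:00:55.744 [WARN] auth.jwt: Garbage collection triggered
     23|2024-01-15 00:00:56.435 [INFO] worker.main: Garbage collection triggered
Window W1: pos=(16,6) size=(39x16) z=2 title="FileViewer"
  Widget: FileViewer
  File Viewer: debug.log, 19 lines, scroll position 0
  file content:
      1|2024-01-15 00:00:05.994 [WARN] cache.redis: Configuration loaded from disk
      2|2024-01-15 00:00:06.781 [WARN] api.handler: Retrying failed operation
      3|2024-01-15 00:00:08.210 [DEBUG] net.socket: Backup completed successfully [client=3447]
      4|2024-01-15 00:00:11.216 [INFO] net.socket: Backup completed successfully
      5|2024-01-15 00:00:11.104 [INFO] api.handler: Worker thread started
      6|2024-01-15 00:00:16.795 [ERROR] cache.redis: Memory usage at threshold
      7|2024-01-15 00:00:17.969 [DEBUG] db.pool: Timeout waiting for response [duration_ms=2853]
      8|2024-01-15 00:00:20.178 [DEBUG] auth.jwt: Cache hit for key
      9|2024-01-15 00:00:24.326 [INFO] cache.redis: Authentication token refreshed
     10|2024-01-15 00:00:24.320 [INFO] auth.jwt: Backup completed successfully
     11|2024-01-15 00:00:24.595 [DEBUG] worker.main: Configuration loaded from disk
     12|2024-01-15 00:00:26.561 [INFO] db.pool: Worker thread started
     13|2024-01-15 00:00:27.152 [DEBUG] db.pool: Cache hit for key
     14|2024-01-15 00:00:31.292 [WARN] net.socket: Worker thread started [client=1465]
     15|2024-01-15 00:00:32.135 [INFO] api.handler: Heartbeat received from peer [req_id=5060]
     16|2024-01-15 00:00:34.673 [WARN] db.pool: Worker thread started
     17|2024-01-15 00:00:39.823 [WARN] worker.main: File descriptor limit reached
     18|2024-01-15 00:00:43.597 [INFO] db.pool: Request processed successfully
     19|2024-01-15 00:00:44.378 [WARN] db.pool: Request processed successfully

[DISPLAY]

                                     
           ┏━━━━━━━━━━━━━━━━━━━━━━━━━
           ┃ FileViewer              
     ┏━━━━━┠─────────────────────────
     ┃ File┃2024-01-15 00:00:05.994 [
     ┠─────┃2024-01-15 00:00:06.781 [
     ┃█024-┃2024-01-15 00:00:08.210 [
     ┃2024-┃2024-01-15 00:00:11.216 [
     ┃2024-┃2024-01-15 00:00:11.104 [
     ┃2024-┃2024-01-15 00:00:16.795 [
     ┃2024-┃2024-01-15 00:00:17.969 [
     ┃2024-┃2024-01-15 00:00:20.178 [
     ┃2024-┃2024-01-15 00:00:24.326 [
     ┃2024-┃2024-01-15 00:00:24.320 [
     ┃2024-┃2024-01-15 00:00:24.595 [
     ┃2024-┃2024-01-15 00:00:26.561 [
     ┃2024-┗━━━━━━━━━━━━━━━━━━━━━━━━━


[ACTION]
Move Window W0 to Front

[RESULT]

                                     
           ┏━━━━━━━━━━━━━━━━━━━━━━━━━
           ┃ FileViewer              
     ┏━━━━━━━━━━━━━━━━━━━━━━━━━━┓────
     ┃ FileEditor               ┃94 [
     ┠──────────────────────────┨81 [
     ┃█024-01-15 00:00:02.799 [▲┃10 [
     ┃2024-01-15 00:00:06.538 [█┃16 [
     ┃2024-01-15 00:00:07.252 [░┃04 [
     ┃2024-01-15 00:00:10.516 [░┃95 [
     ┃2024-01-15 00:00:15.234 [░┃69 [
     ┃2024-01-15 00:00:20.636 [░┃78 [
     ┃2024-01-15 00:00:20.960 [░┃26 [
     ┃2024-01-15 00:00:24.385 [░┃20 [
     ┃2024-01-15 00:00:24.104 [░┃95 [
     ┃2024-01-15 00:00:29.705 [░┃61 [
     ┃2024-01-15 00:00:34.150 [░┃━━━━


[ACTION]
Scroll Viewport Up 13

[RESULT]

                                     
                                     
                                     
                                     
                                     
                                     
           ┏━━━━━━━━━━━━━━━━━━━━━━━━━
           ┃ FileViewer              
     ┏━━━━━━━━━━━━━━━━━━━━━━━━━━┓────
     ┃ FileEditor               ┃94 [
     ┠──────────────────────────┨81 [
     ┃█024-01-15 00:00:02.799 [▲┃10 [
     ┃2024-01-15 00:00:06.538 [█┃16 [
     ┃2024-01-15 00:00:07.252 [░┃04 [
     ┃2024-01-15 00:00:10.516 [░┃95 [
     ┃2024-01-15 00:00:15.234 [░┃69 [
     ┃2024-01-15 00:00:20.636 [░┃78 [


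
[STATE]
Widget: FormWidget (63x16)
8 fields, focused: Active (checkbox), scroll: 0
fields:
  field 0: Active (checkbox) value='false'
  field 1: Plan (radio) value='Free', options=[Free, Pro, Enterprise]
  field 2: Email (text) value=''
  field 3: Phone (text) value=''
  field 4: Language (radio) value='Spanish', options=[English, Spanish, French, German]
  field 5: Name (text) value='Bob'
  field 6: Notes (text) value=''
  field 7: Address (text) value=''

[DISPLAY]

> Active:     [ ]                                              
  Plan:       (●) Free  ( ) Pro  ( ) Enterprise                
  Email:      [                                               ]
  Phone:      [                                               ]
  Language:   ( ) English  (●) Spanish  ( ) French  ( ) German 
  Name:       [Bob                                            ]
  Notes:      [                                               ]
  Address:    [                                               ]
                                                               
                                                               
                                                               
                                                               
                                                               
                                                               
                                                               
                                                               


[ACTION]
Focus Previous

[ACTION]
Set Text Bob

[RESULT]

  Active:     [ ]                                              
  Plan:       (●) Free  ( ) Pro  ( ) Enterprise                
  Email:      [                                               ]
  Phone:      [                                               ]
  Language:   ( ) English  (●) Spanish  ( ) French  ( ) German 
  Name:       [Bob                                            ]
  Notes:      [                                               ]
> Address:    [Bob                                            ]
                                                               
                                                               
                                                               
                                                               
                                                               
                                                               
                                                               
                                                               
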